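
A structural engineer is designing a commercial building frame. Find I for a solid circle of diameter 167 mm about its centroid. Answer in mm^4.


r = d / 2 = 167 / 2 = 83.5 mm
I = pi * r^4 / 4 = pi * 83.5^4 / 4
= 38179987.63 mm^4

38179987.63 mm^4


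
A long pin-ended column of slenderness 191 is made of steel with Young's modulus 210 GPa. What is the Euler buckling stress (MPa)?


sigma_cr = pi^2 * E / lambda^2
= 9.8696 * 210000.0 / 191^2
= 9.8696 * 210000.0 / 36481
= 56.8136 MPa

56.8136 MPa


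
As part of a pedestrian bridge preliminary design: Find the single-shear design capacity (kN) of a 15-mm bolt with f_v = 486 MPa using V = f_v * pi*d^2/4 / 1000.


A = pi * d^2 / 4 = pi * 15^2 / 4 = 176.7146 mm^2
V = f_v * A / 1000 = 486 * 176.7146 / 1000
= 85.8833 kN

85.8833 kN


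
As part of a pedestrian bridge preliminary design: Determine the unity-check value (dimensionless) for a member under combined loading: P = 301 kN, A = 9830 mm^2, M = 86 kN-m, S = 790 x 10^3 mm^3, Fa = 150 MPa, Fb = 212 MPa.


f_a = P / A = 301000.0 / 9830 = 30.6205 MPa
f_b = M / S = 86000000.0 / 790000.0 = 108.8608 MPa
Ratio = f_a / Fa + f_b / Fb
= 30.6205 / 150 + 108.8608 / 212
= 0.7176 (dimensionless)

0.7176 (dimensionless)


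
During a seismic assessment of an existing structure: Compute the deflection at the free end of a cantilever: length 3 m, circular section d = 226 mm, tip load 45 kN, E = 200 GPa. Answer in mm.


I = pi * d^4 / 64 = pi * 226^4 / 64 = 128057097.88 mm^4
L = 3000.0 mm, P = 45000.0 N, E = 200000.0 MPa
delta = P * L^3 / (3 * E * I)
= 45000.0 * 3000.0^3 / (3 * 200000.0 * 128057097.88)
= 15.8133 mm

15.8133 mm


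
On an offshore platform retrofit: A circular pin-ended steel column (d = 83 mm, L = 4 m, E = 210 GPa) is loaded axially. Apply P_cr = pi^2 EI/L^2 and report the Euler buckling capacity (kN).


I = pi * d^4 / 64 = 2329604.88 mm^4
L = 4000.0 mm
P_cr = pi^2 * E * I / L^2
= 9.8696 * 210000.0 * 2329604.88 / 4000.0^2
= 301773.66 N = 301.7737 kN

301.7737 kN


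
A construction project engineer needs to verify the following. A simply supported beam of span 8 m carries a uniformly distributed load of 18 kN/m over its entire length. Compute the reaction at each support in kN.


Total load = w * L = 18 * 8 = 144 kN
By symmetry, each reaction R = total / 2 = 144 / 2 = 72.0 kN

72.0 kN


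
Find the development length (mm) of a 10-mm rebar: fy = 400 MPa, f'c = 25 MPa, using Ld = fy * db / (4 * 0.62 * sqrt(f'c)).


Ld = (fy * db) / (4 * 0.62 * sqrt(f'c))
= (400 * 10) / (4 * 0.62 * sqrt(25))
= 4000 / 12.4
= 322.58 mm

322.58 mm


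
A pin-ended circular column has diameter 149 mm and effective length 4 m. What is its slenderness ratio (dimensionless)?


Radius of gyration r = d / 4 = 149 / 4 = 37.25 mm
L_eff = 4000.0 mm
Slenderness ratio = L / r = 4000.0 / 37.25 = 107.38 (dimensionless)

107.38 (dimensionless)


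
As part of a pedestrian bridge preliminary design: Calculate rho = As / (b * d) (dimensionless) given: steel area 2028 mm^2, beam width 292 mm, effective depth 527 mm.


rho = As / (b * d)
= 2028 / (292 * 527)
= 2028 / 153884
= 0.013179 (dimensionless)

0.013179 (dimensionless)


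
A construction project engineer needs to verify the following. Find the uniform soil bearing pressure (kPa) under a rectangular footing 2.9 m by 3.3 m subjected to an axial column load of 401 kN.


A = 2.9 * 3.3 = 9.57 m^2
q = P / A = 401 / 9.57
= 41.9018 kPa

41.9018 kPa


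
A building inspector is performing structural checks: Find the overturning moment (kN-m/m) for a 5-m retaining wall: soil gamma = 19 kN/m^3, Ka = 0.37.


Pa = 0.5 * Ka * gamma * H^2
= 0.5 * 0.37 * 19 * 5^2
= 87.875 kN/m
Arm = H / 3 = 5 / 3 = 1.6667 m
Mo = Pa * arm = Pa * H / 3 = 87.875 * 5 / 3 = 146.4583 kN-m/m

146.4583 kN-m/m


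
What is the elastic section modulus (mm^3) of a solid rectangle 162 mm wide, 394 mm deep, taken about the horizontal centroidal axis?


S = b * h^2 / 6
= 162 * 394^2 / 6
= 162 * 155236 / 6
= 4191372.0 mm^3

4191372.0 mm^3


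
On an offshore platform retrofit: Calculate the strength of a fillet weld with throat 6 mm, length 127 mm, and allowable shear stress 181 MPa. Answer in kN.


Strength = throat * length * allowable stress
= 6 * 127 * 181 N
= 137922 N
= 137.92 kN

137.92 kN


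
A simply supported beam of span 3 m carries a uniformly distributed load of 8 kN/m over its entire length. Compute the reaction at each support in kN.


Total load = w * L = 8 * 3 = 24 kN
By symmetry, each reaction R = total / 2 = 24 / 2 = 12.0 kN

12.0 kN


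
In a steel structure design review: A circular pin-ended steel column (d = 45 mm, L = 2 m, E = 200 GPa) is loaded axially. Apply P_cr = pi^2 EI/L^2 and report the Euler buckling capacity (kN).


I = pi * d^4 / 64 = 201288.96 mm^4
L = 2000.0 mm
P_cr = pi^2 * E * I / L^2
= 9.8696 * 200000.0 * 201288.96 / 2000.0^2
= 99332.12 N = 99.3321 kN

99.3321 kN


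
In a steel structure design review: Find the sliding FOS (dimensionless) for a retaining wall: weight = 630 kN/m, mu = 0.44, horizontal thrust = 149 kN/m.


Resisting force = mu * W = 0.44 * 630 = 277.2 kN/m
FOS = Resisting / Driving = 277.2 / 149
= 1.8604 (dimensionless)

1.8604 (dimensionless)


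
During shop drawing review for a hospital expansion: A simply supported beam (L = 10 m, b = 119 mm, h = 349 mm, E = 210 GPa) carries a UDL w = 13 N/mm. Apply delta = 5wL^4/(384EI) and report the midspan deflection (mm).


I = 119 * 349^3 / 12 = 421543110.92 mm^4
L = 10000.0 mm, w = 13 N/mm, E = 210000.0 MPa
delta = 5 * w * L^4 / (384 * E * I)
= 5 * 13 * 10000.0^4 / (384 * 210000.0 * 421543110.92)
= 19.1215 mm

19.1215 mm


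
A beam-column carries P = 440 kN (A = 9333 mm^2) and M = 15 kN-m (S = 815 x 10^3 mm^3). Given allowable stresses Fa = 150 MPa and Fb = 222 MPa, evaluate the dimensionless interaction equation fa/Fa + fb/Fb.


f_a = P / A = 440000.0 / 9333 = 47.1445 MPa
f_b = M / S = 15000000.0 / 815000.0 = 18.4049 MPa
Ratio = f_a / Fa + f_b / Fb
= 47.1445 / 150 + 18.4049 / 222
= 0.3972 (dimensionless)

0.3972 (dimensionless)


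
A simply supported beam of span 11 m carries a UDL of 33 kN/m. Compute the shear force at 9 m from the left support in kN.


R_A = w * L / 2 = 33 * 11 / 2 = 181.5 kN
V(x) = R_A - w * x = 181.5 - 33 * 9
= -115.5 kN

-115.5 kN


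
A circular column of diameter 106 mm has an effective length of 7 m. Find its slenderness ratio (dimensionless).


Radius of gyration r = d / 4 = 106 / 4 = 26.5 mm
L_eff = 7000.0 mm
Slenderness ratio = L / r = 7000.0 / 26.5 = 264.15 (dimensionless)

264.15 (dimensionless)


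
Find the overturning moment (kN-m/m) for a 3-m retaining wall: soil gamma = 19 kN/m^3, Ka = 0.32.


Pa = 0.5 * Ka * gamma * H^2
= 0.5 * 0.32 * 19 * 3^2
= 27.36 kN/m
Arm = H / 3 = 3 / 3 = 1.0 m
Mo = Pa * arm = Pa * H / 3 = 27.36 * 3 / 3 = 27.36 kN-m/m

27.36 kN-m/m


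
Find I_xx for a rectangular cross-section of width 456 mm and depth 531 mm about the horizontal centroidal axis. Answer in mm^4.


I = b * h^3 / 12
= 456 * 531^3 / 12
= 456 * 149721291 / 12
= 5689409058.0 mm^4

5689409058.0 mm^4


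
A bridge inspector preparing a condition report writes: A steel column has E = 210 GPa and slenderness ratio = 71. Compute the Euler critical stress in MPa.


sigma_cr = pi^2 * E / lambda^2
= 9.8696 * 210000.0 / 71^2
= 9.8696 * 210000.0 / 5041
= 411.1519 MPa

411.1519 MPa


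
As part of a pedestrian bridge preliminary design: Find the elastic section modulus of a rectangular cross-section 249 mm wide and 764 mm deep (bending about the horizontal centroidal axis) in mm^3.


S = b * h^2 / 6
= 249 * 764^2 / 6
= 249 * 583696 / 6
= 24223384.0 mm^3

24223384.0 mm^3


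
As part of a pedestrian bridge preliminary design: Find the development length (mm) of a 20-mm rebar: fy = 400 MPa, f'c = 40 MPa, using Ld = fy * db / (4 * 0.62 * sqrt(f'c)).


Ld = (fy * db) / (4 * 0.62 * sqrt(f'c))
= (400 * 20) / (4 * 0.62 * sqrt(40))
= 8000 / 15.6849
= 510.04 mm

510.04 mm


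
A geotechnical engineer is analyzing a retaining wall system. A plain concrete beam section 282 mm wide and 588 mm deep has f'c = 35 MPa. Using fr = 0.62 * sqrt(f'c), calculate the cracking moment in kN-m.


fr = 0.62 * sqrt(35) = 0.62 * 5.9161 = 3.668 MPa
I = 282 * 588^3 / 12 = 4777490592.0 mm^4
y_t = 294.0 mm
M_cr = fr * I / y_t = 3.668 * 4777490592.0 / 294.0 N-mm
= 59.6044 kN-m

59.6044 kN-m


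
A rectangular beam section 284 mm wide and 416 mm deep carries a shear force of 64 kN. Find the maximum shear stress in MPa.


A = b * h = 284 * 416 = 118144 mm^2
V = 64 kN = 64000.0 N
tau_max = 1.5 * V / A = 1.5 * 64000.0 / 118144
= 0.8126 MPa

0.8126 MPa


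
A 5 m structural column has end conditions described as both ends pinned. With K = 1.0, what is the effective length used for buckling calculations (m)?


L_eff = K * L
= 1.0 * 5
= 5.0 m

5.0 m


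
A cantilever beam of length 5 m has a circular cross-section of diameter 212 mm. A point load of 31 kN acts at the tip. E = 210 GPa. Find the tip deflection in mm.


I = pi * d^4 / 64 = pi * 212^4 / 64 = 99154708.57 mm^4
L = 5000.0 mm, P = 31000.0 N, E = 210000.0 MPa
delta = P * L^3 / (3 * E * I)
= 31000.0 * 5000.0^3 / (3 * 210000.0 * 99154708.57)
= 62.0323 mm

62.0323 mm


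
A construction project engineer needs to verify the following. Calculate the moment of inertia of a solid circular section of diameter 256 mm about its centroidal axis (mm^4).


r = d / 2 = 256 / 2 = 128.0 mm
I = pi * r^4 / 4 = pi * 128.0^4 / 4
= 210828714.13 mm^4

210828714.13 mm^4


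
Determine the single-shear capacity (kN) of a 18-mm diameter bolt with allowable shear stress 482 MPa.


A = pi * d^2 / 4 = pi * 18^2 / 4 = 254.469 mm^2
V = f_v * A / 1000 = 482 * 254.469 / 1000
= 122.6541 kN

122.6541 kN


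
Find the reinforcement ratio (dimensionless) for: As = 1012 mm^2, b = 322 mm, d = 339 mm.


rho = As / (b * d)
= 1012 / (322 * 339)
= 1012 / 109158
= 0.009271 (dimensionless)

0.009271 (dimensionless)


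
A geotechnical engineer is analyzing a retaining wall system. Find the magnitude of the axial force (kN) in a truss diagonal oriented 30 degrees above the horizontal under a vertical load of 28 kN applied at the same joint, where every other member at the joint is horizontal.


At the joint, only the diagonal has a vertical component, so vertical equilibrium gives:
F * sin(30) = 28
F = 28 / sin(30)
= 28 / 0.5
= 56.0 kN

56.0 kN


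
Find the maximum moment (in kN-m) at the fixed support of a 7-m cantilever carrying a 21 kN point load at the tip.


For a cantilever with a point load at the free end:
M_max = P * L = 21 * 7 = 147 kN-m

147 kN-m


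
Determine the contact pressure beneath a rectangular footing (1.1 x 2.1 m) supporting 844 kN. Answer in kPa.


A = 1.1 * 2.1 = 2.31 m^2
q = P / A = 844 / 2.31
= 365.368 kPa

365.368 kPa


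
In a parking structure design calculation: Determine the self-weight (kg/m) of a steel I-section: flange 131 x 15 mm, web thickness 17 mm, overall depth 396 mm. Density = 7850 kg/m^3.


A_flanges = 2 * 131 * 15 = 3930 mm^2
A_web = (396 - 2 * 15) * 17 = 6222 mm^2
A_total = 3930 + 6222 = 10152 mm^2 = 0.010152 m^2
Weight = rho * A = 7850 * 0.010152 = 79.6932 kg/m

79.6932 kg/m


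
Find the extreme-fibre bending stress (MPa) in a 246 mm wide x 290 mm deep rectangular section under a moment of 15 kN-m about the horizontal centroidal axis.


I = b * h^3 / 12 = 246 * 290^3 / 12 = 499974500.0 mm^4
y = h / 2 = 290 / 2 = 145.0 mm
M = 15 kN-m = 15000000.0 N-mm
sigma = M * y / I = 15000000.0 * 145.0 / 499974500.0
= 4.35 MPa

4.35 MPa


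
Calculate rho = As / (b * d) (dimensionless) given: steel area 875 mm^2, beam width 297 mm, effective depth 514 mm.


rho = As / (b * d)
= 875 / (297 * 514)
= 875 / 152658
= 0.005732 (dimensionless)

0.005732 (dimensionless)


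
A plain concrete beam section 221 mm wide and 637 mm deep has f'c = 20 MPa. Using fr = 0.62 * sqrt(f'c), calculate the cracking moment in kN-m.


fr = 0.62 * sqrt(20) = 0.62 * 4.4721 = 2.7727 MPa
I = 221 * 637^3 / 12 = 4760245209.42 mm^4
y_t = 318.5 mm
M_cr = fr * I / y_t = 2.7727 * 4760245209.42 / 318.5 N-mm
= 41.4407 kN-m

41.4407 kN-m


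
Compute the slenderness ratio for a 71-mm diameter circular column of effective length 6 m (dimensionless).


Radius of gyration r = d / 4 = 71 / 4 = 17.75 mm
L_eff = 6000.0 mm
Slenderness ratio = L / r = 6000.0 / 17.75 = 338.03 (dimensionless)

338.03 (dimensionless)


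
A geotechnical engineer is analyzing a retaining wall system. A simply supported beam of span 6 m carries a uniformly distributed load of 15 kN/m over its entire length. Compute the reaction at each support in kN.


Total load = w * L = 15 * 6 = 90 kN
By symmetry, each reaction R = total / 2 = 90 / 2 = 45.0 kN

45.0 kN


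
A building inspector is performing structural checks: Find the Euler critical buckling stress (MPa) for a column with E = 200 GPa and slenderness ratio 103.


sigma_cr = pi^2 * E / lambda^2
= 9.8696 * 200000.0 / 103^2
= 9.8696 * 200000.0 / 10609
= 186.061 MPa

186.061 MPa


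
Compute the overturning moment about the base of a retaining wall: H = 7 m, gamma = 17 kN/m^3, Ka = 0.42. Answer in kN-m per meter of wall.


Pa = 0.5 * Ka * gamma * H^2
= 0.5 * 0.42 * 17 * 7^2
= 174.93 kN/m
Arm = H / 3 = 7 / 3 = 2.3333 m
Mo = Pa * arm = Pa * H / 3 = 174.93 * 7 / 3 = 408.17 kN-m/m

408.17 kN-m/m


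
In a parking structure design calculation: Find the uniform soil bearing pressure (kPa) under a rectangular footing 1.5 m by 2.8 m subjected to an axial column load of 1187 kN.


A = 1.5 * 2.8 = 4.2 m^2
q = P / A = 1187 / 4.2
= 282.619 kPa

282.619 kPa


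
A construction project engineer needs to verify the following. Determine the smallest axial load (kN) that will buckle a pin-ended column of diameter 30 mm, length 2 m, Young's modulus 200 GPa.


I = pi * d^4 / 64 = 39760.78 mm^4
L = 2000.0 mm
P_cr = pi^2 * E * I / L^2
= 9.8696 * 200000.0 * 39760.78 / 2000.0^2
= 19621.16 N = 19.6212 kN

19.6212 kN


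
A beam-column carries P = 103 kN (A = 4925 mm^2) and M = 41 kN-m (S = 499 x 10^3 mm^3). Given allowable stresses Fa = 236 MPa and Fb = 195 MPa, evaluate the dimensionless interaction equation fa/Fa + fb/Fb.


f_a = P / A = 103000.0 / 4925 = 20.9137 MPa
f_b = M / S = 41000000.0 / 499000.0 = 82.1643 MPa
Ratio = f_a / Fa + f_b / Fb
= 20.9137 / 236 + 82.1643 / 195
= 0.51 (dimensionless)

0.51 (dimensionless)


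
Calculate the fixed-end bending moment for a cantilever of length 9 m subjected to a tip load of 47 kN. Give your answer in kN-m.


For a cantilever with a point load at the free end:
M_max = P * L = 47 * 9 = 423 kN-m

423 kN-m


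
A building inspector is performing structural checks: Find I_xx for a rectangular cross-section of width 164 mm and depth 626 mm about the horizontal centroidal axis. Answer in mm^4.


I = b * h^3 / 12
= 164 * 626^3 / 12
= 164 * 245314376 / 12
= 3352629805.33 mm^4

3352629805.33 mm^4


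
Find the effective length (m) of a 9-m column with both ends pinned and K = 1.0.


L_eff = K * L
= 1.0 * 9
= 9.0 m

9.0 m


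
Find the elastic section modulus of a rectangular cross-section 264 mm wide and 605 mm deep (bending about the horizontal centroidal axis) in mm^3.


S = b * h^2 / 6
= 264 * 605^2 / 6
= 264 * 366025 / 6
= 16105100.0 mm^3

16105100.0 mm^3


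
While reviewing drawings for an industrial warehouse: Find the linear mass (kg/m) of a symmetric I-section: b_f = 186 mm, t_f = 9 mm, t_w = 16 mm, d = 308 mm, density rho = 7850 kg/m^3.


A_flanges = 2 * 186 * 9 = 3348 mm^2
A_web = (308 - 2 * 9) * 16 = 4640 mm^2
A_total = 3348 + 4640 = 7988 mm^2 = 0.007988 m^2
Weight = rho * A = 7850 * 0.007988 = 62.7058 kg/m

62.7058 kg/m


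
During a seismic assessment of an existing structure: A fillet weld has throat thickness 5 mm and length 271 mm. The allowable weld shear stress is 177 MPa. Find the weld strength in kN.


Strength = throat * length * allowable stress
= 5 * 271 * 177 N
= 239835 N
= 239.84 kN

239.84 kN


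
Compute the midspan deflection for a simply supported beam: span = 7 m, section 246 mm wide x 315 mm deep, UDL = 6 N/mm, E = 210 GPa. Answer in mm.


I = 246 * 315^3 / 12 = 640745437.5 mm^4
L = 7000.0 mm, w = 6 N/mm, E = 210000.0 MPa
delta = 5 * w * L^4 / (384 * E * I)
= 5 * 6 * 7000.0^4 / (384 * 210000.0 * 640745437.5)
= 1.394 mm

1.394 mm


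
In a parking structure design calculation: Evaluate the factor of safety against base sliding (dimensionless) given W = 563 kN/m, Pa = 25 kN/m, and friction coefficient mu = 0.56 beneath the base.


Resisting force = mu * W = 0.56 * 563 = 315.28 kN/m
FOS = Resisting / Driving = 315.28 / 25
= 12.6112 (dimensionless)

12.6112 (dimensionless)


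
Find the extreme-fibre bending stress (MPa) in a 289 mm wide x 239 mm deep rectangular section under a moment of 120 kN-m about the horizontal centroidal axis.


I = b * h^3 / 12 = 289 * 239^3 / 12 = 328783715.92 mm^4
y = h / 2 = 239 / 2 = 119.5 mm
M = 120 kN-m = 120000000.0 N-mm
sigma = M * y / I = 120000000.0 * 119.5 / 328783715.92
= 43.62 MPa

43.62 MPa


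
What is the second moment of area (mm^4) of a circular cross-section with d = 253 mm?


r = d / 2 = 253 / 2 = 126.5 mm
I = pi * r^4 / 4 = pi * 126.5^4 / 4
= 201118482.47 mm^4

201118482.47 mm^4


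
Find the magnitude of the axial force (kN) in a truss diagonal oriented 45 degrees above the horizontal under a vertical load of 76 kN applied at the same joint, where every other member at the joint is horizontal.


At the joint, only the diagonal has a vertical component, so vertical equilibrium gives:
F * sin(45) = 76
F = 76 / sin(45)
= 76 / 0.707107
= 107.48 kN

107.48 kN


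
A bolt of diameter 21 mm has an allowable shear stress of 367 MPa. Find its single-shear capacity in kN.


A = pi * d^2 / 4 = pi * 21^2 / 4 = 346.3606 mm^2
V = f_v * A / 1000 = 367 * 346.3606 / 1000
= 127.1143 kN

127.1143 kN


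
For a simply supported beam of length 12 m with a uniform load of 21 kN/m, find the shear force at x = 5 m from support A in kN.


R_A = w * L / 2 = 21 * 12 / 2 = 126.0 kN
V(x) = R_A - w * x = 126.0 - 21 * 5
= 21.0 kN

21.0 kN


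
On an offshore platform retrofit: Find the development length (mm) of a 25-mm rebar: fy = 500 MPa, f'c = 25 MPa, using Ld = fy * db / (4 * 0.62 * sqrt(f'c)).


Ld = (fy * db) / (4 * 0.62 * sqrt(f'c))
= (500 * 25) / (4 * 0.62 * sqrt(25))
= 12500 / 12.4
= 1008.06 mm

1008.06 mm


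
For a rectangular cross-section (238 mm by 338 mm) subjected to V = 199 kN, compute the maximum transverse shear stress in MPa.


A = b * h = 238 * 338 = 80444 mm^2
V = 199 kN = 199000.0 N
tau_max = 1.5 * V / A = 1.5 * 199000.0 / 80444
= 3.7107 MPa

3.7107 MPa


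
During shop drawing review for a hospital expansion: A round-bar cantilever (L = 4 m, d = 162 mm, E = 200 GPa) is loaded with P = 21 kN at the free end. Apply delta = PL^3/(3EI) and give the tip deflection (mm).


I = pi * d^4 / 64 = pi * 162^4 / 64 = 33808815.61 mm^4
L = 4000.0 mm, P = 21000.0 N, E = 200000.0 MPa
delta = P * L^3 / (3 * E * I)
= 21000.0 * 4000.0^3 / (3 * 200000.0 * 33808815.61)
= 66.2549 mm

66.2549 mm


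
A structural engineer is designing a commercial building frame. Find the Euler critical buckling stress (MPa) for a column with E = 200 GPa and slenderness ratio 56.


sigma_cr = pi^2 * E / lambda^2
= 9.8696 * 200000.0 / 56^2
= 9.8696 * 200000.0 / 3136
= 629.4391 MPa

629.4391 MPa


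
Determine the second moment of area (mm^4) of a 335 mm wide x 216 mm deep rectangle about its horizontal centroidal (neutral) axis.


I = b * h^3 / 12
= 335 * 216^3 / 12
= 335 * 10077696 / 12
= 281335680.0 mm^4

281335680.0 mm^4


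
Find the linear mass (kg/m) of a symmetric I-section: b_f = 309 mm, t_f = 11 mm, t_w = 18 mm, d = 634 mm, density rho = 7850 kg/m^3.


A_flanges = 2 * 309 * 11 = 6798 mm^2
A_web = (634 - 2 * 11) * 18 = 11016 mm^2
A_total = 6798 + 11016 = 17814 mm^2 = 0.017814 m^2
Weight = rho * A = 7850 * 0.017814 = 139.8399 kg/m

139.8399 kg/m


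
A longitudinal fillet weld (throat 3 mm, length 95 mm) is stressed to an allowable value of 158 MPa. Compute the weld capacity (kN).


Strength = throat * length * allowable stress
= 3 * 95 * 158 N
= 45030 N
= 45.03 kN

45.03 kN


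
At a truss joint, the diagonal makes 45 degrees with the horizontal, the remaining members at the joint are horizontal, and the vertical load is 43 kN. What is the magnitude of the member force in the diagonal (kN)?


At the joint, only the diagonal has a vertical component, so vertical equilibrium gives:
F * sin(45) = 43
F = 43 / sin(45)
= 43 / 0.707107
= 60.81 kN

60.81 kN


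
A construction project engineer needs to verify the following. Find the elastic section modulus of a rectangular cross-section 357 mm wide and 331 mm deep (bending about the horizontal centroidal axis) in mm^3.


S = b * h^2 / 6
= 357 * 331^2 / 6
= 357 * 109561 / 6
= 6518879.5 mm^3

6518879.5 mm^3


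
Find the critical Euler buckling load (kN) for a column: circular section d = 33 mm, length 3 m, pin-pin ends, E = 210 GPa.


I = pi * d^4 / 64 = 58213.76 mm^4
L = 3000.0 mm
P_cr = pi^2 * E * I / L^2
= 9.8696 * 210000.0 * 58213.76 / 3000.0^2
= 13406.09 N = 13.4061 kN

13.4061 kN


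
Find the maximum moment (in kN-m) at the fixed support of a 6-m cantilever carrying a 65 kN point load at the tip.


For a cantilever with a point load at the free end:
M_max = P * L = 65 * 6 = 390 kN-m

390 kN-m


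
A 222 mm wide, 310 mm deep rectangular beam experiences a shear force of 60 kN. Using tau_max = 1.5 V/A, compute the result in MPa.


A = b * h = 222 * 310 = 68820 mm^2
V = 60 kN = 60000.0 N
tau_max = 1.5 * V / A = 1.5 * 60000.0 / 68820
= 1.3078 MPa

1.3078 MPa


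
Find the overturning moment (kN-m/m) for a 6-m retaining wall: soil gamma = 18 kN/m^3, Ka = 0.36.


Pa = 0.5 * Ka * gamma * H^2
= 0.5 * 0.36 * 18 * 6^2
= 116.64 kN/m
Arm = H / 3 = 6 / 3 = 2.0 m
Mo = Pa * arm = Pa * H / 3 = 116.64 * 6 / 3 = 233.28 kN-m/m

233.28 kN-m/m


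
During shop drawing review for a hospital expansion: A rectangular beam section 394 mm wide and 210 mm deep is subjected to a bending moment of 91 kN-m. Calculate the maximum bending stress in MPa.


I = b * h^3 / 12 = 394 * 210^3 / 12 = 304069500.0 mm^4
y = h / 2 = 210 / 2 = 105.0 mm
M = 91 kN-m = 91000000.0 N-mm
sigma = M * y / I = 91000000.0 * 105.0 / 304069500.0
= 31.42 MPa

31.42 MPa


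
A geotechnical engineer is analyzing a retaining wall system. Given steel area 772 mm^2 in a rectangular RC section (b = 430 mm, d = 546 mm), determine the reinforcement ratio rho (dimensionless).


rho = As / (b * d)
= 772 / (430 * 546)
= 772 / 234780
= 0.003288 (dimensionless)

0.003288 (dimensionless)


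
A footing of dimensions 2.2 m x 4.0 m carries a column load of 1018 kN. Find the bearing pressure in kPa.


A = 2.2 * 4.0 = 8.8 m^2
q = P / A = 1018 / 8.8
= 115.6818 kPa

115.6818 kPa


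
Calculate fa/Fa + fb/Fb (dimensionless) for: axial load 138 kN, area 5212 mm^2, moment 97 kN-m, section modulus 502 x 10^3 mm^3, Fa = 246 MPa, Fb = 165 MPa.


f_a = P / A = 138000.0 / 5212 = 26.4774 MPa
f_b = M / S = 97000000.0 / 502000.0 = 193.2271 MPa
Ratio = f_a / Fa + f_b / Fb
= 26.4774 / 246 + 193.2271 / 165
= 1.2787 (dimensionless)

1.2787 (dimensionless)


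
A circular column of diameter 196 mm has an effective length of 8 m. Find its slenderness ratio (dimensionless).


Radius of gyration r = d / 4 = 196 / 4 = 49.0 mm
L_eff = 8000.0 mm
Slenderness ratio = L / r = 8000.0 / 49.0 = 163.27 (dimensionless)

163.27 (dimensionless)


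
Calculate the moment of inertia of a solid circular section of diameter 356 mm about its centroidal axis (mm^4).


r = d / 2 = 356 / 2 = 178.0 mm
I = pi * r^4 / 4 = pi * 178.0^4 / 4
= 788442253.58 mm^4

788442253.58 mm^4


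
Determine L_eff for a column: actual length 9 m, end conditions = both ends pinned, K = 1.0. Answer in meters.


L_eff = K * L
= 1.0 * 9
= 9.0 m

9.0 m


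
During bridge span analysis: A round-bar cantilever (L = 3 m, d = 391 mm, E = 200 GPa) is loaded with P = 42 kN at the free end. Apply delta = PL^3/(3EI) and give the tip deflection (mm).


I = pi * d^4 / 64 = pi * 391^4 / 64 = 1147299827.52 mm^4
L = 3000.0 mm, P = 42000.0 N, E = 200000.0 MPa
delta = P * L^3 / (3 * E * I)
= 42000.0 * 3000.0^3 / (3 * 200000.0 * 1147299827.52)
= 1.6473 mm

1.6473 mm


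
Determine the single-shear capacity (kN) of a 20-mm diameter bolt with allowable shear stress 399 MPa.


A = pi * d^2 / 4 = pi * 20^2 / 4 = 314.1593 mm^2
V = f_v * A / 1000 = 399 * 314.1593 / 1000
= 125.3495 kN

125.3495 kN


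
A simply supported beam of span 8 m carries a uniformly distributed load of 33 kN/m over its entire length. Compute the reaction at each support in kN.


Total load = w * L = 33 * 8 = 264 kN
By symmetry, each reaction R = total / 2 = 264 / 2 = 132.0 kN

132.0 kN


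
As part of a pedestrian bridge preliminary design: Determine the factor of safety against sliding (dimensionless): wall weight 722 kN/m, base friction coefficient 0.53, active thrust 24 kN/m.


Resisting force = mu * W = 0.53 * 722 = 382.66 kN/m
FOS = Resisting / Driving = 382.66 / 24
= 15.9442 (dimensionless)

15.9442 (dimensionless)


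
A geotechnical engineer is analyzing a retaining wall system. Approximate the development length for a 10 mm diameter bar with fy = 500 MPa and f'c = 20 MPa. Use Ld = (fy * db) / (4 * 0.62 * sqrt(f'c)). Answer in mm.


Ld = (fy * db) / (4 * 0.62 * sqrt(f'c))
= (500 * 10) / (4 * 0.62 * sqrt(20))
= 5000 / 11.0909
= 450.82 mm

450.82 mm


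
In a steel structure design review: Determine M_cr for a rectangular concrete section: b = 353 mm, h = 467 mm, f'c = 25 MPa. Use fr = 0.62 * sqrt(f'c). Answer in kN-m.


fr = 0.62 * sqrt(25) = 0.62 * 5.0 = 3.1 MPa
I = 353 * 467^3 / 12 = 2996015811.58 mm^4
y_t = 233.5 mm
M_cr = fr * I / y_t = 3.1 * 2996015811.58 / 233.5 N-mm
= 39.7758 kN-m

39.7758 kN-m


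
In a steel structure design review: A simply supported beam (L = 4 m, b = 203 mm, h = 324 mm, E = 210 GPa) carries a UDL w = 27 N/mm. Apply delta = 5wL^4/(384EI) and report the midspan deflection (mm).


I = 203 * 324^3 / 12 = 575373456.0 mm^4
L = 4000.0 mm, w = 27 N/mm, E = 210000.0 MPa
delta = 5 * w * L^4 / (384 * E * I)
= 5 * 27 * 4000.0^4 / (384 * 210000.0 * 575373456.0)
= 0.7449 mm

0.7449 mm


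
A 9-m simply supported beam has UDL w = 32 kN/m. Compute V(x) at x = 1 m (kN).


R_A = w * L / 2 = 32 * 9 / 2 = 144.0 kN
V(x) = R_A - w * x = 144.0 - 32 * 1
= 112.0 kN

112.0 kN


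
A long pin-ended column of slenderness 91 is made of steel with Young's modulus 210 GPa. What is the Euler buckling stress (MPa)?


sigma_cr = pi^2 * E / lambda^2
= 9.8696 * 210000.0 / 91^2
= 9.8696 * 210000.0 / 8281
= 250.2858 MPa

250.2858 MPa


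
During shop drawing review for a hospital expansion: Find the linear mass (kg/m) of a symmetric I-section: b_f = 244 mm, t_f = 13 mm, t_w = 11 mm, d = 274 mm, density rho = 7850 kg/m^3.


A_flanges = 2 * 244 * 13 = 6344 mm^2
A_web = (274 - 2 * 13) * 11 = 2728 mm^2
A_total = 6344 + 2728 = 9072 mm^2 = 0.009072 m^2
Weight = rho * A = 7850 * 0.009072 = 71.2152 kg/m

71.2152 kg/m


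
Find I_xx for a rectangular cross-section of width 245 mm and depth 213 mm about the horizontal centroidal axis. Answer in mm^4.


I = b * h^3 / 12
= 245 * 213^3 / 12
= 245 * 9663597 / 12
= 197298438.75 mm^4

197298438.75 mm^4


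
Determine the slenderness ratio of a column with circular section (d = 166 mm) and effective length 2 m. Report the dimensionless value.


Radius of gyration r = d / 4 = 166 / 4 = 41.5 mm
L_eff = 2000.0 mm
Slenderness ratio = L / r = 2000.0 / 41.5 = 48.19 (dimensionless)

48.19 (dimensionless)


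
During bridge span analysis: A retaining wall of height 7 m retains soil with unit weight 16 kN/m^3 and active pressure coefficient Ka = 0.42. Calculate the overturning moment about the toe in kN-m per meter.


Pa = 0.5 * Ka * gamma * H^2
= 0.5 * 0.42 * 16 * 7^2
= 164.64 kN/m
Arm = H / 3 = 7 / 3 = 2.3333 m
Mo = Pa * arm = Pa * H / 3 = 164.64 * 7 / 3 = 384.16 kN-m/m

384.16 kN-m/m


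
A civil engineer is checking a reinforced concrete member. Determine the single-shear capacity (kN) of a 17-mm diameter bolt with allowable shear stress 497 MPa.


A = pi * d^2 / 4 = pi * 17^2 / 4 = 226.9801 mm^2
V = f_v * A / 1000 = 497 * 226.9801 / 1000
= 112.8091 kN

112.8091 kN


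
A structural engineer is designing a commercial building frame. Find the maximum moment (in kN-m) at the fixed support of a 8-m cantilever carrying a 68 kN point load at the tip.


For a cantilever with a point load at the free end:
M_max = P * L = 68 * 8 = 544 kN-m

544 kN-m


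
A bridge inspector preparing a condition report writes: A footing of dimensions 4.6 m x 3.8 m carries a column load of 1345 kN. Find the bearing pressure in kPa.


A = 4.6 * 3.8 = 17.48 m^2
q = P / A = 1345 / 17.48
= 76.9451 kPa

76.9451 kPa


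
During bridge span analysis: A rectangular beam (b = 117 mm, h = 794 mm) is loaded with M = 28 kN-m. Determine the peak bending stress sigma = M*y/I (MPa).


I = b * h^3 / 12 = 117 * 794^3 / 12 = 4880520294.0 mm^4
y = h / 2 = 794 / 2 = 397.0 mm
M = 28 kN-m = 28000000.0 N-mm
sigma = M * y / I = 28000000.0 * 397.0 / 4880520294.0
= 2.28 MPa

2.28 MPa


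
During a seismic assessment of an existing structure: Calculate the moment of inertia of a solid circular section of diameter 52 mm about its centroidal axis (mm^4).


r = d / 2 = 52 / 2 = 26.0 mm
I = pi * r^4 / 4 = pi * 26.0^4 / 4
= 358908.11 mm^4

358908.11 mm^4


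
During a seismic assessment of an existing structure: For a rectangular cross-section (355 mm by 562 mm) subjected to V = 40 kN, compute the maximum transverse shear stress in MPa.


A = b * h = 355 * 562 = 199510 mm^2
V = 40 kN = 40000.0 N
tau_max = 1.5 * V / A = 1.5 * 40000.0 / 199510
= 0.3007 MPa

0.3007 MPa


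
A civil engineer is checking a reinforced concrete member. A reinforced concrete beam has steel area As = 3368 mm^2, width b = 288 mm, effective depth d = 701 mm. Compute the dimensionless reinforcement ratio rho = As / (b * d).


rho = As / (b * d)
= 3368 / (288 * 701)
= 3368 / 201888
= 0.016683 (dimensionless)

0.016683 (dimensionless)


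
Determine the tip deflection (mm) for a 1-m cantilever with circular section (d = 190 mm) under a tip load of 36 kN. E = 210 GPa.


I = pi * d^4 / 64 = pi * 190^4 / 64 = 63971171.28 mm^4
L = 1000.0 mm, P = 36000.0 N, E = 210000.0 MPa
delta = P * L^3 / (3 * E * I)
= 36000.0 * 1000.0^3 / (3 * 210000.0 * 63971171.28)
= 0.8933 mm

0.8933 mm


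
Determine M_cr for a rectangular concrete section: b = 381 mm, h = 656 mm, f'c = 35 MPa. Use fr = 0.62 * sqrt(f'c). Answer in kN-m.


fr = 0.62 * sqrt(35) = 0.62 * 5.9161 = 3.668 MPa
I = 381 * 656^3 / 12 = 8963038208.0 mm^4
y_t = 328.0 mm
M_cr = fr * I / y_t = 3.668 * 8963038208.0 / 328.0 N-mm
= 100.2322 kN-m

100.2322 kN-m


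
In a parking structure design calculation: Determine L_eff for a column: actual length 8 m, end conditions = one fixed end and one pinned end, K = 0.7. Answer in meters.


L_eff = K * L
= 0.7 * 8
= 5.6 m

5.6 m


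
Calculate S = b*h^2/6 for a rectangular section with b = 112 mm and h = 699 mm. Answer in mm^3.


S = b * h^2 / 6
= 112 * 699^2 / 6
= 112 * 488601 / 6
= 9120552.0 mm^3

9120552.0 mm^3


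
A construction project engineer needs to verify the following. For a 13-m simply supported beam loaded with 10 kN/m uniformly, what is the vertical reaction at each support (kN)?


Total load = w * L = 10 * 13 = 130 kN
By symmetry, each reaction R = total / 2 = 130 / 2 = 65.0 kN

65.0 kN


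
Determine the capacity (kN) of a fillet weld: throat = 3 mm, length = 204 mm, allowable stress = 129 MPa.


Strength = throat * length * allowable stress
= 3 * 204 * 129 N
= 78948 N
= 78.95 kN

78.95 kN


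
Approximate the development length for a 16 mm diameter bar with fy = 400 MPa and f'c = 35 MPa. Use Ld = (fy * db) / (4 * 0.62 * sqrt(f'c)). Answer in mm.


Ld = (fy * db) / (4 * 0.62 * sqrt(f'c))
= (400 * 16) / (4 * 0.62 * sqrt(35))
= 6400 / 14.6719
= 436.21 mm

436.21 mm


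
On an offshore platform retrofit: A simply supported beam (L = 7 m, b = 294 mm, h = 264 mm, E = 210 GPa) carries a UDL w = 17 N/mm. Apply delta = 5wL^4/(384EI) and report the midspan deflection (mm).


I = 294 * 264^3 / 12 = 450793728.0 mm^4
L = 7000.0 mm, w = 17 N/mm, E = 210000.0 MPa
delta = 5 * w * L^4 / (384 * E * I)
= 5 * 17 * 7000.0^4 / (384 * 210000.0 * 450793728.0)
= 5.6141 mm

5.6141 mm


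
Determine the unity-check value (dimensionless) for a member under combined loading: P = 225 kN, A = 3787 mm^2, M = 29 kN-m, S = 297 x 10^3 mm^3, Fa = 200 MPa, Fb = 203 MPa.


f_a = P / A = 225000.0 / 3787 = 59.4138 MPa
f_b = M / S = 29000000.0 / 297000.0 = 97.6431 MPa
Ratio = f_a / Fa + f_b / Fb
= 59.4138 / 200 + 97.6431 / 203
= 0.7781 (dimensionless)

0.7781 (dimensionless)


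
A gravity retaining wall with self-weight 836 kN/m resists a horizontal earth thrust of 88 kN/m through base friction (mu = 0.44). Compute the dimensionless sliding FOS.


Resisting force = mu * W = 0.44 * 836 = 367.84 kN/m
FOS = Resisting / Driving = 367.84 / 88
= 4.18 (dimensionless)

4.18 (dimensionless)


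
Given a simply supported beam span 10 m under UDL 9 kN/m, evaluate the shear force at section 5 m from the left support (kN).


R_A = w * L / 2 = 9 * 10 / 2 = 45.0 kN
V(x) = R_A - w * x = 45.0 - 9 * 5
= 0.0 kN

0.0 kN


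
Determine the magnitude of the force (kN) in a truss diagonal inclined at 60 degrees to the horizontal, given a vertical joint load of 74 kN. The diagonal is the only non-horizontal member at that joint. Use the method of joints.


At the joint, only the diagonal has a vertical component, so vertical equilibrium gives:
F * sin(60) = 74
F = 74 / sin(60)
= 74 / 0.866025
= 85.45 kN

85.45 kN


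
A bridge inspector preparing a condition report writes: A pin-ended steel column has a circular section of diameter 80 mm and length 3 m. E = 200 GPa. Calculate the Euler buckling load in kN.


I = pi * d^4 / 64 = 2010619.3 mm^4
L = 3000.0 mm
P_cr = pi^2 * E * I / L^2
= 9.8696 * 200000.0 * 2010619.3 / 3000.0^2
= 440978.16 N = 440.9782 kN

440.9782 kN


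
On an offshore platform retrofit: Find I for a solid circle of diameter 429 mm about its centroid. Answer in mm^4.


r = d / 2 = 429 / 2 = 214.5 mm
I = pi * r^4 / 4 = pi * 214.5^4 / 4
= 1662643226.73 mm^4

1662643226.73 mm^4


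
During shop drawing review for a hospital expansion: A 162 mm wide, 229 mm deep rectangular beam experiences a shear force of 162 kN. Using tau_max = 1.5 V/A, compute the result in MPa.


A = b * h = 162 * 229 = 37098 mm^2
V = 162 kN = 162000.0 N
tau_max = 1.5 * V / A = 1.5 * 162000.0 / 37098
= 6.5502 MPa

6.5502 MPa


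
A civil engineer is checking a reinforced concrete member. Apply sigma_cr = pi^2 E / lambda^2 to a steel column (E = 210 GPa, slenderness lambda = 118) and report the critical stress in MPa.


sigma_cr = pi^2 * E / lambda^2
= 9.8696 * 210000.0 / 118^2
= 9.8696 * 210000.0 / 13924
= 148.8521 MPa

148.8521 MPa


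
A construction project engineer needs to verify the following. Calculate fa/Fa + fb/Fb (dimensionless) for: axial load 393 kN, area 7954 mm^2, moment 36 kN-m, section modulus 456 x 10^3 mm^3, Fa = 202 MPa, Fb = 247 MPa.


f_a = P / A = 393000.0 / 7954 = 49.4091 MPa
f_b = M / S = 36000000.0 / 456000.0 = 78.9474 MPa
Ratio = f_a / Fa + f_b / Fb
= 49.4091 / 202 + 78.9474 / 247
= 0.5642 (dimensionless)

0.5642 (dimensionless)


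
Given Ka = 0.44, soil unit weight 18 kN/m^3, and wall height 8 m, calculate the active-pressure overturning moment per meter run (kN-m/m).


Pa = 0.5 * Ka * gamma * H^2
= 0.5 * 0.44 * 18 * 8^2
= 253.44 kN/m
Arm = H / 3 = 8 / 3 = 2.6667 m
Mo = Pa * arm = Pa * H / 3 = 253.44 * 8 / 3 = 675.84 kN-m/m

675.84 kN-m/m


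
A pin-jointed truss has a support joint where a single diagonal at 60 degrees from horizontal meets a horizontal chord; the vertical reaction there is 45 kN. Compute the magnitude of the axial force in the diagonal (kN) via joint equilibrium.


At the joint, only the diagonal has a vertical component, so vertical equilibrium gives:
F * sin(60) = 45
F = 45 / sin(60)
= 45 / 0.866025
= 51.96 kN

51.96 kN


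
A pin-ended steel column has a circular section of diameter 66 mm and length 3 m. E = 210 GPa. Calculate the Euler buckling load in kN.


I = pi * d^4 / 64 = 931420.18 mm^4
L = 3000.0 mm
P_cr = pi^2 * E * I / L^2
= 9.8696 * 210000.0 * 931420.18 / 3000.0^2
= 214497.47 N = 214.4975 kN

214.4975 kN


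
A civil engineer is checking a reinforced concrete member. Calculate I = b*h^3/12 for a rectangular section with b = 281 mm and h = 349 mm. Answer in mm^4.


I = b * h^3 / 12
= 281 * 349^3 / 12
= 281 * 42508549 / 12
= 995408522.42 mm^4

995408522.42 mm^4


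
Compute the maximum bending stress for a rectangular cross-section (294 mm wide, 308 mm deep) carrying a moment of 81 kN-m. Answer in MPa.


I = b * h^3 / 12 = 294 * 308^3 / 12 = 715843744.0 mm^4
y = h / 2 = 308 / 2 = 154.0 mm
M = 81 kN-m = 81000000.0 N-mm
sigma = M * y / I = 81000000.0 * 154.0 / 715843744.0
= 17.43 MPa

17.43 MPa


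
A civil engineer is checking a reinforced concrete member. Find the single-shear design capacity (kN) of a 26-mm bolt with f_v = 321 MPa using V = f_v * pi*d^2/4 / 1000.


A = pi * d^2 / 4 = pi * 26^2 / 4 = 530.9292 mm^2
V = f_v * A / 1000 = 321 * 530.9292 / 1000
= 170.4283 kN

170.4283 kN


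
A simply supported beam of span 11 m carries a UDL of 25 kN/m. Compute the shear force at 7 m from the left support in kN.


R_A = w * L / 2 = 25 * 11 / 2 = 137.5 kN
V(x) = R_A - w * x = 137.5 - 25 * 7
= -37.5 kN

-37.5 kN


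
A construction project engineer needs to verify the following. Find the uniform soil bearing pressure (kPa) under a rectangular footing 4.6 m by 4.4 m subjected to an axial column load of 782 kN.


A = 4.6 * 4.4 = 20.24 m^2
q = P / A = 782 / 20.24
= 38.6364 kPa

38.6364 kPa


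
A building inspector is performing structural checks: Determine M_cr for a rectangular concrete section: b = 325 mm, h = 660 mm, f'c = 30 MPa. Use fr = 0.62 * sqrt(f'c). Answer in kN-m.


fr = 0.62 * sqrt(30) = 0.62 * 5.4772 = 3.3959 MPa
I = 325 * 660^3 / 12 = 7786350000.0 mm^4
y_t = 330.0 mm
M_cr = fr * I / y_t = 3.3959 * 7786350000.0 / 330.0 N-mm
= 80.1258 kN-m

80.1258 kN-m


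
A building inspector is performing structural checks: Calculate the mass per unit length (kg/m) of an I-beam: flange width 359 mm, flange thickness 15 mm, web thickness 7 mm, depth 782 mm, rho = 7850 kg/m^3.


A_flanges = 2 * 359 * 15 = 10770 mm^2
A_web = (782 - 2 * 15) * 7 = 5264 mm^2
A_total = 10770 + 5264 = 16034 mm^2 = 0.016034 m^2
Weight = rho * A = 7850 * 0.016034 = 125.8669 kg/m

125.8669 kg/m


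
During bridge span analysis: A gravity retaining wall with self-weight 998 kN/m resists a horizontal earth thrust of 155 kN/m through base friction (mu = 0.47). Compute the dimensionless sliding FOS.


Resisting force = mu * W = 0.47 * 998 = 469.06 kN/m
FOS = Resisting / Driving = 469.06 / 155
= 3.0262 (dimensionless)

3.0262 (dimensionless)


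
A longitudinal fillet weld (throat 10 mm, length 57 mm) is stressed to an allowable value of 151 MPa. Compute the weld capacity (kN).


Strength = throat * length * allowable stress
= 10 * 57 * 151 N
= 86070 N
= 86.07 kN

86.07 kN


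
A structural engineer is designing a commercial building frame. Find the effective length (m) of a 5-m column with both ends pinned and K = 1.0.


L_eff = K * L
= 1.0 * 5
= 5.0 m

5.0 m


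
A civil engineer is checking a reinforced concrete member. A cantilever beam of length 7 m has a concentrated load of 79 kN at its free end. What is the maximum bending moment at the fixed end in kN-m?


For a cantilever with a point load at the free end:
M_max = P * L = 79 * 7 = 553 kN-m

553 kN-m
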